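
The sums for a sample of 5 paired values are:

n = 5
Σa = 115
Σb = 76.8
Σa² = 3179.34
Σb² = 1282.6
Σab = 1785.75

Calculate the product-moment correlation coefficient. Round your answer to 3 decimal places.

0.083

r = (nΣab − ΣaΣb) / √[(nΣa² − (Σa)²)(nΣb² − (Σb)²)]
Numerator: 5×1785.75 − 115×76.8 = 96.75
Denominator: √[(15896.7 − 13225)(6413 − 5898.24)] = √[2671.7 × 514.76] = 1172.7252
r = 96.75 / 1172.7252 ≈ 0.083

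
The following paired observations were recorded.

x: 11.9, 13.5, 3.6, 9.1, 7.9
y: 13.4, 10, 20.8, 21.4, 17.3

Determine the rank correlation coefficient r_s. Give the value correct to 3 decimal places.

-0.700

Rank x: 4, 5, 1, 3, 2
Rank y: 2, 1, 4, 5, 3
d = rank(x) − rank(y): 2, 4, -3, -2, -1; Σd² = 34
ρ = 1 − 6Σd² / [n(n²−1)] = 1 − 6×34 / (5×24) = 1 − 204/120 ≈ -0.700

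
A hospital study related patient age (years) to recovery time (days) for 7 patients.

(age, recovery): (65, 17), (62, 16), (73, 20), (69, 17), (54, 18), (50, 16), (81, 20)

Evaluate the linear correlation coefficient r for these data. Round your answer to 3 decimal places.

0.726

n = 7, Σx = 454, Σy = 124, Σx² = 30136, Σy² = 2214, Σxy = 8122
nΣxy − ΣxΣy = 56854 − 56296 = 558
nΣx² − (Σx)² = 210952 − 206116 = 4836; nΣy² − (Σy)² = 15498 − 15376 = 122
r = 558 / √(4836 × 122) = 558 / 768.1094 ≈ 0.726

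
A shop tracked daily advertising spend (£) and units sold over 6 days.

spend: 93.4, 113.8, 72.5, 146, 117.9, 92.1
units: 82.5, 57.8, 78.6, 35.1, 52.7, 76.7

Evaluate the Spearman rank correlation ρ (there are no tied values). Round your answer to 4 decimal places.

Rank spend: 3, 4, 1, 6, 5, 2
Rank units: 6, 3, 5, 1, 2, 4
d = rank(spend) − rank(units): -3, 1, -4, 5, 3, -2; Σd² = 64
ρ = 1 − 6Σd² / [n(n²−1)] = 1 − 6×64 / (6×35) = 1 − 384/210 ≈ -0.8286

-0.8286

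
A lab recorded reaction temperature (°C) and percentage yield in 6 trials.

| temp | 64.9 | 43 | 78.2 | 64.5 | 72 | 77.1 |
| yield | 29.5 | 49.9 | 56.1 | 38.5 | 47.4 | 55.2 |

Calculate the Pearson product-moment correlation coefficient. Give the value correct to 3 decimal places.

n = 6, Σx = 399.7, Σy = 276.6, Σx² = 27464.91, Σy² = 13283.52, Σxy = 18599.24
nΣxy − ΣxΣy = 111595.44 − 110557.02 = 1038.42
nΣx² − (Σx)² = 164789.46 − 159760.09 = 5029.37; nΣy² − (Σy)² = 79701.12 − 76507.56 = 3193.56
r = 1038.42 / √(5029.37 × 3193.56) = 1038.42 / 4007.6920 ≈ 0.259

0.259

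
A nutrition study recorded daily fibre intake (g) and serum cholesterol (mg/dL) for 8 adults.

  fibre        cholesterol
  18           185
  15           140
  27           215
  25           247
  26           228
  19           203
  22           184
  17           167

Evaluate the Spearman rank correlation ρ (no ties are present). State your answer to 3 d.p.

0.833

Rank fibre: 3, 1, 8, 6, 7, 4, 5, 2
Rank cholesterol: 4, 1, 6, 8, 7, 5, 3, 2
d = rank(fibre) − rank(cholesterol): -1, 0, 2, -2, 0, -1, 2, 0; Σd² = 14
ρ = 1 − 6Σd² / [n(n²−1)] = 1 − 6×14 / (8×63) = 1 − 84/504 ≈ 0.833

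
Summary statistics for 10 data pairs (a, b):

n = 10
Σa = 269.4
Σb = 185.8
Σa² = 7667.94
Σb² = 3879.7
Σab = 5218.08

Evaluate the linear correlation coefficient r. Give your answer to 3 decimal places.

0.508

r = (nΣab − ΣaΣb) / √[(nΣa² − (Σa)²)(nΣb² − (Σb)²)]
Numerator: 10×5218.08 − 269.4×185.8 = 2126.28
Denominator: √[(76679.4 − 72576.36)(38797 − 34521.64)] = √[4103.04 × 4275.36] = 4188.3139
r = 2126.28 / 4188.3139 ≈ 0.508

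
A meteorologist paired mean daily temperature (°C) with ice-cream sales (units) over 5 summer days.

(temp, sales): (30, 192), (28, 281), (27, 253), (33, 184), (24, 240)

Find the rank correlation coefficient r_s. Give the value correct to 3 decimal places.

-0.600

Rank temp: 4, 3, 2, 5, 1
Rank sales: 2, 5, 4, 1, 3
d = rank(temp) − rank(sales): 2, -2, -2, 4, -2; Σd² = 32
ρ = 1 − 6Σd² / [n(n²−1)] = 1 − 6×32 / (5×24) = 1 − 192/120 ≈ -0.600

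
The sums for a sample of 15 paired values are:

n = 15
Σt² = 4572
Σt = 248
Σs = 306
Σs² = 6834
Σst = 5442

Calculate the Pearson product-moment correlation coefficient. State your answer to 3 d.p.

r = (nΣst − ΣsΣt) / √[(nΣs² − (Σs)²)(nΣt² − (Σt)²)]
Numerator: 15×5442 − 306×248 = 5742
Denominator: √[(102510 − 93636)(68580 − 61504)] = √[8874 × 7076] = 7924.1671
r = 5742 / 7924.1671 ≈ 0.725

0.725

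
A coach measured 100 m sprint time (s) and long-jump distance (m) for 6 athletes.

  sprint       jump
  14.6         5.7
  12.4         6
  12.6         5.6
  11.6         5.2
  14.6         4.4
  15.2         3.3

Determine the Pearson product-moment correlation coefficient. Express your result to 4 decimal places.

-0.6405

n = 6, Σx = 81, Σy = 30.2, Σx² = 1104.44, Σy² = 157.14, Σxy = 402.9
nΣxy − ΣxΣy = 2417.4 − 2446.2 = -28.8
nΣx² − (Σx)² = 6626.64 − 6561 = 65.64; nΣy² − (Σy)² = 942.84 − 912.04 = 30.8
r = -28.8 / √(65.64 × 30.8) = -28.8 / 44.9635 ≈ -0.6405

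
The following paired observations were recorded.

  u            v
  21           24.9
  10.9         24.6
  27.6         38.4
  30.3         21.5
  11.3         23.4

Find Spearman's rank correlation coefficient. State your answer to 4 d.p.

Rank u: 3, 1, 4, 5, 2
Rank v: 4, 3, 5, 1, 2
d = rank(u) − rank(v): -1, -2, -1, 4, 0; Σd² = 22
ρ = 1 − 6Σd² / [n(n²−1)] = 1 − 6×22 / (5×24) = 1 − 132/120 ≈ -0.1000

-0.1000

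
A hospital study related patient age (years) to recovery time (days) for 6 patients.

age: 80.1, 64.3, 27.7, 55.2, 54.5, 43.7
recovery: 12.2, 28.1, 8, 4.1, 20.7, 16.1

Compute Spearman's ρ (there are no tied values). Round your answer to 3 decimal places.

Rank age: 6, 5, 1, 4, 3, 2
Rank recovery: 3, 6, 2, 1, 5, 4
d = rank(age) − rank(recovery): 3, -1, -1, 3, -2, -2; Σd² = 28
ρ = 1 − 6Σd² / [n(n²−1)] = 1 − 6×28 / (6×35) = 1 − 168/210 ≈ 0.200

0.200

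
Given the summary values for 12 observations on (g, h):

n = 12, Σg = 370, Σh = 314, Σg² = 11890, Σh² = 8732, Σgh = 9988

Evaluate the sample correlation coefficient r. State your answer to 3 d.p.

0.615

r = (nΣgh − ΣgΣh) / √[(nΣg² − (Σg)²)(nΣh² − (Σh)²)]
Numerator: 12×9988 − 370×314 = 3676
Denominator: √[(142680 − 136900)(104784 − 98596)] = √[5780 × 6188] = 5980.5217
r = 3676 / 5980.5217 ≈ 0.615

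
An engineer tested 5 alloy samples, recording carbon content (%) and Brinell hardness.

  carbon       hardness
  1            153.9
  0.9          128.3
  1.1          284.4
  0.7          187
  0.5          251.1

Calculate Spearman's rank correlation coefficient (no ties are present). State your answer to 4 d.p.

Rank carbon: 4, 3, 5, 2, 1
Rank hardness: 2, 1, 5, 3, 4
d = rank(carbon) − rank(hardness): 2, 2, 0, -1, -3; Σd² = 18
ρ = 1 − 6Σd² / [n(n²−1)] = 1 − 6×18 / (5×24) = 1 − 108/120 ≈ 0.1000

0.1000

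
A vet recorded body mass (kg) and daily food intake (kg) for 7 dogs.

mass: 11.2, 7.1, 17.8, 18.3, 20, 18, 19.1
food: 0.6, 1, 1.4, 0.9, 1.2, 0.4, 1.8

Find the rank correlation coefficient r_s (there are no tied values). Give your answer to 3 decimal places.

0.357

Rank mass: 2, 1, 3, 5, 7, 4, 6
Rank food: 2, 4, 6, 3, 5, 1, 7
d = rank(mass) − rank(food): 0, -3, -3, 2, 2, 3, -1; Σd² = 36
ρ = 1 − 6Σd² / [n(n²−1)] = 1 − 6×36 / (7×48) = 1 − 216/336 ≈ 0.357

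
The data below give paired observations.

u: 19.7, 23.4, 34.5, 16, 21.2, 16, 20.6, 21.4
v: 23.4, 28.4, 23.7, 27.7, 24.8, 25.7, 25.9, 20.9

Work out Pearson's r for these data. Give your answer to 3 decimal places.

-0.270

n = 8, Σu = 172.8, Σv = 200.5, Σu² = 3969.66, Σv² = 5066.25, Σuv = 4304.15
nΣuv − ΣuΣv = 34433.2 − 34646.4 = -213.2
nΣu² − (Σu)² = 31757.28 − 29859.84 = 1897.44; nΣv² − (Σv)² = 40530 − 40200.25 = 329.75
r = -213.2 / √(1897.44 × 329.75) = -213.2 / 790.9999 ≈ -0.270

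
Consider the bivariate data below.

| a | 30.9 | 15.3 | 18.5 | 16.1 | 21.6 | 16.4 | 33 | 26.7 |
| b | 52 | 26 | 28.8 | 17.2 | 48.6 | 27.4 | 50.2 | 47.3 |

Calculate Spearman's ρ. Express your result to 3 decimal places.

Rank a: 7, 1, 4, 2, 5, 3, 8, 6
Rank b: 8, 2, 4, 1, 6, 3, 7, 5
d = rank(a) − rank(b): -1, -1, 0, 1, -1, 0, 1, 1; Σd² = 6
ρ = 1 − 6Σd² / [n(n²−1)] = 1 − 6×6 / (8×63) = 1 − 36/504 ≈ 0.929

0.929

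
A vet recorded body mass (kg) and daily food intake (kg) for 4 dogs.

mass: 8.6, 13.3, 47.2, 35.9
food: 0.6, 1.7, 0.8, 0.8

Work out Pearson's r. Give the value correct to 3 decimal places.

n = 4, Σx = 105, Σy = 3.9, Σx² = 3767.5, Σy² = 4.53, Σxy = 94.25
nΣxy − ΣxΣy = 377 − 409.5 = -32.5
nΣx² − (Σx)² = 15070 − 11025 = 4045; nΣy² − (Σy)² = 18.12 − 15.21 = 2.91
r = -32.5 / √(4045 × 2.91) = -32.5 / 108.4940 ≈ -0.300

-0.300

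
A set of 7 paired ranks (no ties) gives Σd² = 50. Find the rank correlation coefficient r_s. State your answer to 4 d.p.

ρ = 1 − 6Σd² / [n(n²−1)] = 1 − 6×50 / (7×48)
  = 1 − 300/336 = 1 − 0.89286 ≈ 0.1071

0.1071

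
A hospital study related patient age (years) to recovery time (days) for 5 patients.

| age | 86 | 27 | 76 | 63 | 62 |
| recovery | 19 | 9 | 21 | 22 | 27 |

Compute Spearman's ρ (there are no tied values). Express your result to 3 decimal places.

0.000

Rank age: 5, 1, 4, 3, 2
Rank recovery: 2, 1, 3, 4, 5
d = rank(age) − rank(recovery): 3, 0, 1, -1, -3; Σd² = 20
ρ = 1 − 6Σd² / [n(n²−1)] = 1 − 6×20 / (5×24) = 1 − 120/120 ≈ 0.000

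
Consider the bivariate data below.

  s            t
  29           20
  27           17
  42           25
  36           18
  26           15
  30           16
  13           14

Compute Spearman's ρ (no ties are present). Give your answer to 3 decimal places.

0.821

Rank s: 4, 3, 7, 6, 2, 5, 1
Rank t: 6, 4, 7, 5, 2, 3, 1
d = rank(s) − rank(t): -2, -1, 0, 1, 0, 2, 0; Σd² = 10
ρ = 1 − 6Σd² / [n(n²−1)] = 1 − 6×10 / (7×48) = 1 − 60/336 ≈ 0.821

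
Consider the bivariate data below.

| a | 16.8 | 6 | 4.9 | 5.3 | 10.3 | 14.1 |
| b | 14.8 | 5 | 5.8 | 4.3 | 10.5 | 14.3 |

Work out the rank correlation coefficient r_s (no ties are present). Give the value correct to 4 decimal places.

Rank a: 6, 3, 1, 2, 4, 5
Rank b: 6, 2, 3, 1, 4, 5
d = rank(a) − rank(b): 0, 1, -2, 1, 0, 0; Σd² = 6
ρ = 1 − 6Σd² / [n(n²−1)] = 1 − 6×6 / (6×35) = 1 − 36/210 ≈ 0.8286

0.8286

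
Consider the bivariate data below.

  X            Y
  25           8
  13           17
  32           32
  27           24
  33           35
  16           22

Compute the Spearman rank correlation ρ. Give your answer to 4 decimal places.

Rank X: 3, 1, 5, 4, 6, 2
Rank Y: 1, 2, 5, 4, 6, 3
d = rank(X) − rank(Y): 2, -1, 0, 0, 0, -1; Σd² = 6
ρ = 1 − 6Σd² / [n(n²−1)] = 1 − 6×6 / (6×35) = 1 − 36/210 ≈ 0.8286

0.8286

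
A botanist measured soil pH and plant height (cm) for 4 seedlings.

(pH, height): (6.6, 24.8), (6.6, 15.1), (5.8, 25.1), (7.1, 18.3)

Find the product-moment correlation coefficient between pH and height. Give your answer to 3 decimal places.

n = 4, Σx = 26.1, Σy = 83.3, Σx² = 171.17, Σy² = 1807.95, Σxy = 538.85
nΣxy − ΣxΣy = 2155.4 − 2174.13 = -18.73
nΣx² − (Σx)² = 684.68 − 681.21 = 3.47; nΣy² − (Σy)² = 7231.8 − 6938.89 = 292.91
r = -18.73 / √(3.47 × 292.91) = -18.73 / 31.8810 ≈ -0.587

-0.587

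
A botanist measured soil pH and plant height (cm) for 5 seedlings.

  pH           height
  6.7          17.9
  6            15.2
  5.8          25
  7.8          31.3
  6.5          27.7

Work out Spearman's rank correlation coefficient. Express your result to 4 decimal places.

0.5000

Rank pH: 4, 2, 1, 5, 3
Rank height: 2, 1, 3, 5, 4
d = rank(pH) − rank(height): 2, 1, -2, 0, -1; Σd² = 10
ρ = 1 − 6Σd² / [n(n²−1)] = 1 − 6×10 / (5×24) = 1 − 60/120 ≈ 0.5000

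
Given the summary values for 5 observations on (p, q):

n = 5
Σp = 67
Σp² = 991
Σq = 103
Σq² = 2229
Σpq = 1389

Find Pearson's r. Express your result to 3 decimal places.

0.088

r = (nΣpq − ΣpΣq) / √[(nΣp² − (Σp)²)(nΣq² − (Σq)²)]
Numerator: 5×1389 − 67×103 = 44
Denominator: √[(4955 − 4489)(11145 − 10609)] = √[466 × 536] = 499.7759
r = 44 / 499.7759 ≈ 0.088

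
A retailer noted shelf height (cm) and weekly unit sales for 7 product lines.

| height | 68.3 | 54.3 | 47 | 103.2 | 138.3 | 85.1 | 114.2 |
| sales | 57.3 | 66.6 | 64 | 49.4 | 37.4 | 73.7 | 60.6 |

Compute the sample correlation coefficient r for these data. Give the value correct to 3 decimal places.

-0.695

n = 7, Σx = 610.4, Σy = 409, Σx² = 59883.16, Σy² = 24758.02, Σxy = 34000.86
nΣxy − ΣxΣy = 238006.02 − 249653.6 = -11647.58
nΣx² − (Σx)² = 419182.12 − 372588.16 = 46593.96; nΣy² − (Σy)² = 173306.14 − 167281 = 6025.14
r = -11647.58 / √(46593.96 × 6025.14) = -11647.58 / 16755.1524 ≈ -0.695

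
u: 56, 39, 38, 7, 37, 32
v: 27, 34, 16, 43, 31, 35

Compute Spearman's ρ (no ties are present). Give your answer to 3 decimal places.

-0.714

Rank u: 6, 5, 4, 1, 3, 2
Rank v: 2, 4, 1, 6, 3, 5
d = rank(u) − rank(v): 4, 1, 3, -5, 0, -3; Σd² = 60
ρ = 1 − 6Σd² / [n(n²−1)] = 1 − 6×60 / (6×35) = 1 − 360/210 ≈ -0.714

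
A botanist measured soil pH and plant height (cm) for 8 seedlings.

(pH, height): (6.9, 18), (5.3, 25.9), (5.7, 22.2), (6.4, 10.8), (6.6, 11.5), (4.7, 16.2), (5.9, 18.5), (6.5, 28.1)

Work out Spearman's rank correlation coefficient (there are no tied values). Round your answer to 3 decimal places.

-0.190

Rank pH: 8, 2, 3, 5, 7, 1, 4, 6
Rank height: 4, 7, 6, 1, 2, 3, 5, 8
d = rank(pH) − rank(height): 4, -5, -3, 4, 5, -2, -1, -2; Σd² = 100
ρ = 1 − 6Σd² / [n(n²−1)] = 1 − 6×100 / (8×63) = 1 − 600/504 ≈ -0.190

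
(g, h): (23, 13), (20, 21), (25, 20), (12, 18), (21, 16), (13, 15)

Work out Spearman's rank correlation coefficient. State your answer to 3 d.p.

Rank g: 5, 3, 6, 1, 4, 2
Rank h: 1, 6, 5, 4, 3, 2
d = rank(g) − rank(h): 4, -3, 1, -3, 1, 0; Σd² = 36
ρ = 1 − 6Σd² / [n(n²−1)] = 1 − 6×36 / (6×35) = 1 − 216/210 ≈ -0.029

-0.029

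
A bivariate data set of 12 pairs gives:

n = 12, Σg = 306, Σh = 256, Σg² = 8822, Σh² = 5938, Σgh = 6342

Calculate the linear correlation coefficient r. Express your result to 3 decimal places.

r = (nΣgh − ΣgΣh) / √[(nΣg² − (Σg)²)(nΣh² − (Σh)²)]
Numerator: 12×6342 − 306×256 = -2232
Denominator: √[(105864 − 93636)(71256 − 65536)] = √[12228 × 5720] = 8363.2625
r = -2232 / 8363.2625 ≈ -0.267

-0.267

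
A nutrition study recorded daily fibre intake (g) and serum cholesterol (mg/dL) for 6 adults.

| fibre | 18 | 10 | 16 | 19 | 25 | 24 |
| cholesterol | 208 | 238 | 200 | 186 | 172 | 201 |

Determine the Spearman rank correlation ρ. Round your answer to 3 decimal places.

Rank fibre: 3, 1, 2, 4, 6, 5
Rank cholesterol: 5, 6, 3, 2, 1, 4
d = rank(fibre) − rank(cholesterol): -2, -5, -1, 2, 5, 1; Σd² = 60
ρ = 1 − 6Σd² / [n(n²−1)] = 1 − 6×60 / (6×35) = 1 − 360/210 ≈ -0.714

-0.714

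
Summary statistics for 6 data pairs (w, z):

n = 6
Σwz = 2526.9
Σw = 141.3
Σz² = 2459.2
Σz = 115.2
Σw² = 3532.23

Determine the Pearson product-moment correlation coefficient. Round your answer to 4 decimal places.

-0.8270

r = (nΣwz − ΣwΣz) / √[(nΣw² − (Σw)²)(nΣz² − (Σz)²)]
Numerator: 6×2526.9 − 141.3×115.2 = -1116.36
Denominator: √[(21193.38 − 19965.69)(14755.2 − 13271.04)] = √[1227.69 × 1484.16] = 1349.8475
r = -1116.36 / 1349.8475 ≈ -0.8270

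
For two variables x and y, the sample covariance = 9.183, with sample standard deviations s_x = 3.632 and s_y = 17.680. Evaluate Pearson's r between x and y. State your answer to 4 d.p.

0.1430

r = Cov(x,y) / (s_x · s_y) = 9.183 / (3.632 × 17.680)
  = 9.183 / 64.2138 ≈ 0.1430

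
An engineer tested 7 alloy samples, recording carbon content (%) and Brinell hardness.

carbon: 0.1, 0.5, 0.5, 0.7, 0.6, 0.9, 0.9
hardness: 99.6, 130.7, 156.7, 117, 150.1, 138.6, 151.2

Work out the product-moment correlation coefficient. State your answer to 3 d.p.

n = 7, Σx = 4.2, Σy = 943.9, Σx² = 2.98, Σy² = 129847.95, Σxy = 586.44
nΣxy − ΣxΣy = 4105.08 − 3964.38 = 140.7
nΣx² − (Σx)² = 20.86 − 17.64 = 3.22; nΣy² − (Σy)² = 908935.65 − 890947.21 = 17988.44
r = 140.7 / √(3.22 × 17988.44) = 140.7 / 240.6715 ≈ 0.585

0.585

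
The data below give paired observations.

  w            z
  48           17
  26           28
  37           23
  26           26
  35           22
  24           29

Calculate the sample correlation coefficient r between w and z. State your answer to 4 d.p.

-0.9761

n = 6, Σw = 196, Σz = 145, Σw² = 6826, Σz² = 3603, Σwz = 4537
nΣwz − ΣwΣz = 27222 − 28420 = -1198
nΣw² − (Σw)² = 40956 − 38416 = 2540; nΣz² − (Σz)² = 21618 − 21025 = 593
r = -1198 / √(2540 × 593) = -1198 / 1227.2815 ≈ -0.9761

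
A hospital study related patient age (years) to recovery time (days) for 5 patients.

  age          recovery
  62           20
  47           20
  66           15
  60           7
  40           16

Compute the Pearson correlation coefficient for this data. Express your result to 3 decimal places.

-0.256

n = 5, Σx = 275, Σy = 78, Σx² = 15609, Σy² = 1330, Σxy = 4230
nΣxy − ΣxΣy = 21150 − 21450 = -300
nΣx² − (Σx)² = 78045 − 75625 = 2420; nΣy² − (Σy)² = 6650 − 6084 = 566
r = -300 / √(2420 × 566) = -300 / 1170.3504 ≈ -0.256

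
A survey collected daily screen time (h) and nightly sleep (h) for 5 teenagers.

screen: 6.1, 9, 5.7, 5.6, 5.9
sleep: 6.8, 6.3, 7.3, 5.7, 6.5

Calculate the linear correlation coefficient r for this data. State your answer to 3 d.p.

n = 5, Σx = 32.3, Σy = 32.6, Σx² = 216.87, Σy² = 213.96, Σxy = 210.06
nΣxy − ΣxΣy = 1050.3 − 1052.98 = -2.68
nΣx² − (Σx)² = 1084.35 − 1043.29 = 41.06; nΣy² − (Σy)² = 1069.8 − 1062.76 = 7.04
r = -2.68 / √(41.06 × 7.04) = -2.68 / 17.0018 ≈ -0.158

-0.158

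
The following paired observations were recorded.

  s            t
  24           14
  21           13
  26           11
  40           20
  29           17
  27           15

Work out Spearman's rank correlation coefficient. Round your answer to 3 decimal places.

0.829

Rank s: 2, 1, 3, 6, 5, 4
Rank t: 3, 2, 1, 6, 5, 4
d = rank(s) − rank(t): -1, -1, 2, 0, 0, 0; Σd² = 6
ρ = 1 − 6Σd² / [n(n²−1)] = 1 − 6×6 / (6×35) = 1 − 36/210 ≈ 0.829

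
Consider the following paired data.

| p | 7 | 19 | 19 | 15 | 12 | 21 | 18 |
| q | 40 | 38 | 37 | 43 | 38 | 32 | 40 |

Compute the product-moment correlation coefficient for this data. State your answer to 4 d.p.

n = 7, Σp = 111, Σq = 268, Σp² = 1905, Σq² = 10330, Σpq = 4198
nΣpq − ΣpΣq = 29386 − 29748 = -362
nΣp² − (Σp)² = 13335 − 12321 = 1014; nΣq² − (Σq)² = 72310 − 71824 = 486
r = -362 / √(1014 × 486) = -362 / 702.0000 ≈ -0.5157

-0.5157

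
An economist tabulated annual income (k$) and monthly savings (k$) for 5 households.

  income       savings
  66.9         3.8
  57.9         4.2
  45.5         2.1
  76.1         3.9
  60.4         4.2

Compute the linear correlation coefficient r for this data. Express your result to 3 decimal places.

n = 5, Σx = 306.8, Σy = 18.2, Σx² = 19337.64, Σy² = 69.34, Σxy = 1143.42
nΣxy − ΣxΣy = 5717.1 − 5583.76 = 133.34
nΣx² − (Σx)² = 96688.2 − 94126.24 = 2561.96; nΣy² − (Σy)² = 346.7 − 331.24 = 15.46
r = 133.34 / √(2561.96 × 15.46) = 133.34 / 199.0173 ≈ 0.670

0.670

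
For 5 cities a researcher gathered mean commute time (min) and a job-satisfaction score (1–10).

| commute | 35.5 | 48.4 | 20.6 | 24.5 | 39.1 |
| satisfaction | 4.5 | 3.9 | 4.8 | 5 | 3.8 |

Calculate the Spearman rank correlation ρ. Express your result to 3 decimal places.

Rank commute: 3, 5, 1, 2, 4
Rank satisfaction: 3, 2, 4, 5, 1
d = rank(commute) − rank(satisfaction): 0, 3, -3, -3, 3; Σd² = 36
ρ = 1 − 6Σd² / [n(n²−1)] = 1 − 6×36 / (5×24) = 1 − 216/120 ≈ -0.800

-0.800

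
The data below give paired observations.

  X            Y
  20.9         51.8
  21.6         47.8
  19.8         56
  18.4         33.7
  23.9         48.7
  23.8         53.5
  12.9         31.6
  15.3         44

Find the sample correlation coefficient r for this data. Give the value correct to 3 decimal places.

n = 8, ΣX = 156.6, ΣY = 367.1, ΣX² = 3172.12, ΣY² = 17408.27, ΣXY = 7362.05
nΣXY − ΣXΣY = 58896.4 − 57487.86 = 1408.54
nΣX² − (ΣX)² = 25376.96 − 24523.56 = 853.4; nΣY² − (ΣY)² = 139266.16 − 134762.41 = 4503.75
r = 1408.54 / √(853.4 × 4503.75) = 1408.54 / 1960.4847 ≈ 0.718

0.718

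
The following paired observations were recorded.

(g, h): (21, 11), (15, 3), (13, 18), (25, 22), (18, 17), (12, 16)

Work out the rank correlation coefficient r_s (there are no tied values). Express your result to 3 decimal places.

0.257

Rank g: 5, 3, 2, 6, 4, 1
Rank h: 2, 1, 5, 6, 4, 3
d = rank(g) − rank(h): 3, 2, -3, 0, 0, -2; Σd² = 26
ρ = 1 − 6Σd² / [n(n²−1)] = 1 − 6×26 / (6×35) = 1 − 156/210 ≈ 0.257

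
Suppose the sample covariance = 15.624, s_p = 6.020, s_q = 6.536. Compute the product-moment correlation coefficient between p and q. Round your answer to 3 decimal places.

r = Cov(p,q) / (s_p · s_q) = 15.624 / (6.020 × 6.536)
  = 15.624 / 39.3467 ≈ 0.397

0.397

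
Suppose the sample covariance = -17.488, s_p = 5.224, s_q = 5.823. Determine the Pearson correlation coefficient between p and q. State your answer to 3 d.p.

r = Cov(p,q) / (s_p · s_q) = -17.488 / (5.224 × 5.823)
  = -17.488 / 30.4194 ≈ -0.575

-0.575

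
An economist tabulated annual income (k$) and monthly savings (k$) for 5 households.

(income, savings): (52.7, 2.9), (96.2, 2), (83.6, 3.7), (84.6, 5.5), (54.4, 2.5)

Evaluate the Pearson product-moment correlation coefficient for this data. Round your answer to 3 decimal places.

0.210

n = 5, Σx = 371.5, Σy = 16.6, Σx² = 29137.21, Σy² = 62.6, Σxy = 1255.85
nΣxy − ΣxΣy = 6279.25 − 6166.9 = 112.35
nΣx² − (Σx)² = 145686.05 − 138012.25 = 7673.8; nΣy² − (Σy)² = 313 − 275.56 = 37.44
r = 112.35 / √(7673.8 × 37.44) = 112.35 / 536.0103 ≈ 0.210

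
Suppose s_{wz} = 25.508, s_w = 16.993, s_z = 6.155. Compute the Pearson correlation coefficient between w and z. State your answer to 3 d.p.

r = Cov(w,z) / (s_w · s_z) = 25.508 / (16.993 × 6.155)
  = 25.508 / 104.5919 ≈ 0.244

0.244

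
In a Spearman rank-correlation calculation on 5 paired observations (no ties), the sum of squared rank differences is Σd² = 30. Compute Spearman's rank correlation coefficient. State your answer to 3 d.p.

ρ = 1 − 6Σd² / [n(n²−1)] = 1 − 6×30 / (5×24)
  = 1 − 180/120 = 1 − 1.5000 ≈ -0.500

-0.500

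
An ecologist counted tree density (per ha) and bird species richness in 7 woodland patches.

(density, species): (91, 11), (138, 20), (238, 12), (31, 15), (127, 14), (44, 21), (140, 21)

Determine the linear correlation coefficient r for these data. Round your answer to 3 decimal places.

-0.251

n = 7, Σx = 809, Σy = 114, Σx² = 122595, Σy² = 1968, Σxy = 12724
nΣxy − ΣxΣy = 89068 − 92226 = -3158
nΣx² − (Σx)² = 858165 − 654481 = 203684; nΣy² − (Σy)² = 13776 − 12996 = 780
r = -3158 / √(203684 × 780) = -3158 / 12604.5040 ≈ -0.251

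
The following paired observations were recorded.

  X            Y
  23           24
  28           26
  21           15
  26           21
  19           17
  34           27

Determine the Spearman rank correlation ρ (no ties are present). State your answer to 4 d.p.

Rank X: 3, 5, 2, 4, 1, 6
Rank Y: 4, 5, 1, 3, 2, 6
d = rank(X) − rank(Y): -1, 0, 1, 1, -1, 0; Σd² = 4
ρ = 1 − 6Σd² / [n(n²−1)] = 1 − 6×4 / (6×35) = 1 − 24/210 ≈ 0.8857

0.8857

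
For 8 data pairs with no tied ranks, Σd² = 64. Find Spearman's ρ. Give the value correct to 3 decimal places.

0.238

ρ = 1 − 6Σd² / [n(n²−1)] = 1 − 6×64 / (8×63)
  = 1 − 384/504 = 1 − 0.7619 ≈ 0.238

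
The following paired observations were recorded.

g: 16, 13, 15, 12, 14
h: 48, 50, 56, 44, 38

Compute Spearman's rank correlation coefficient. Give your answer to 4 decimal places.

0.3000

Rank g: 5, 2, 4, 1, 3
Rank h: 3, 4, 5, 2, 1
d = rank(g) − rank(h): 2, -2, -1, -1, 2; Σd² = 14
ρ = 1 − 6Σd² / [n(n²−1)] = 1 − 6×14 / (5×24) = 1 − 84/120 ≈ 0.3000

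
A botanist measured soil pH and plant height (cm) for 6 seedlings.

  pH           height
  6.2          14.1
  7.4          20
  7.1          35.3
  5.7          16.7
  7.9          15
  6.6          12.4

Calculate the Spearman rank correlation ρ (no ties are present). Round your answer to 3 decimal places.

0.257

Rank pH: 2, 5, 4, 1, 6, 3
Rank height: 2, 5, 6, 4, 3, 1
d = rank(pH) − rank(height): 0, 0, -2, -3, 3, 2; Σd² = 26
ρ = 1 − 6Σd² / [n(n²−1)] = 1 − 6×26 / (6×35) = 1 − 156/210 ≈ 0.257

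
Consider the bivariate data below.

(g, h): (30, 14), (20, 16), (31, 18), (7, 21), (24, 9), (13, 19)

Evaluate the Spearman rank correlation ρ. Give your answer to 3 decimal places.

-0.600

Rank g: 5, 3, 6, 1, 4, 2
Rank h: 2, 3, 4, 6, 1, 5
d = rank(g) − rank(h): 3, 0, 2, -5, 3, -3; Σd² = 56
ρ = 1 − 6Σd² / [n(n²−1)] = 1 − 6×56 / (6×35) = 1 − 336/210 ≈ -0.600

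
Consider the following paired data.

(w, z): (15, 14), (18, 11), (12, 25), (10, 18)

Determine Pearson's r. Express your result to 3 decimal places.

n = 4, Σw = 55, Σz = 68, Σw² = 793, Σz² = 1266, Σwz = 888
nΣwz − ΣwΣz = 3552 − 3740 = -188
nΣw² − (Σw)² = 3172 − 3025 = 147; nΣz² − (Σz)² = 5064 − 4624 = 440
r = -188 / √(147 × 440) = -188 / 254.3226 ≈ -0.739

-0.739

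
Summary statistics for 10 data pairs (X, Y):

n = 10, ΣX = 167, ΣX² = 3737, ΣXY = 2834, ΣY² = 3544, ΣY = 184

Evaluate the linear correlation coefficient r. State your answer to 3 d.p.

-0.616

r = (nΣXY − ΣXΣY) / √[(nΣX² − (ΣX)²)(nΣY² − (ΣY)²)]
Numerator: 10×2834 − 167×184 = -2388
Denominator: √[(37370 − 27889)(35440 − 33856)] = √[9481 × 1584] = 3875.2941
r = -2388 / 3875.2941 ≈ -0.616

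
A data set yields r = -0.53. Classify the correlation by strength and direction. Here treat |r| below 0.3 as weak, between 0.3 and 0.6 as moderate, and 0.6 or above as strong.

moderate negative

r = -0.53 < 0 so the relationship is negative.
|r| = 0.53, which falls in the moderate range.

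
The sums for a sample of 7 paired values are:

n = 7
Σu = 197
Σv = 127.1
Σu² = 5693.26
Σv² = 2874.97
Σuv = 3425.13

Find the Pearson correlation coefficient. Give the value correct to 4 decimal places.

-0.5221

r = (nΣuv − ΣuΣv) / √[(nΣu² − (Σu)²)(nΣv² − (Σv)²)]
Numerator: 7×3425.13 − 197×127.1 = -1062.79
Denominator: √[(39852.82 − 38809)(20124.79 − 16154.41)] = √[1043.82 × 3970.38] = 2035.7706
r = -1062.79 / 2035.7706 ≈ -0.5221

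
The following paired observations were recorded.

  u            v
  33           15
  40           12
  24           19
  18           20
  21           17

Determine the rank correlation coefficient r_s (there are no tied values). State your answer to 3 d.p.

-0.900

Rank u: 4, 5, 3, 1, 2
Rank v: 2, 1, 4, 5, 3
d = rank(u) − rank(v): 2, 4, -1, -4, -1; Σd² = 38
ρ = 1 − 6Σd² / [n(n²−1)] = 1 − 6×38 / (5×24) = 1 − 228/120 ≈ -0.900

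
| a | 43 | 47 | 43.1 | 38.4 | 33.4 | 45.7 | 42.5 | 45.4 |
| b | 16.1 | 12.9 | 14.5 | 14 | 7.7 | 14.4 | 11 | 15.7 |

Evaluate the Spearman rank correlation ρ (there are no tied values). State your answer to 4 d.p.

Rank a: 4, 8, 5, 2, 1, 7, 3, 6
Rank b: 8, 3, 6, 4, 1, 5, 2, 7
d = rank(a) − rank(b): -4, 5, -1, -2, 0, 2, 1, -1; Σd² = 52
ρ = 1 − 6Σd² / [n(n²−1)] = 1 − 6×52 / (8×63) = 1 − 312/504 ≈ 0.3810

0.3810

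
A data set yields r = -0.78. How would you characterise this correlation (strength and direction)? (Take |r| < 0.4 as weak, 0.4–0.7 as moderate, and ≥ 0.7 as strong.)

r = -0.78 < 0 so the relationship is negative.
|r| = 0.78, which falls in the strong range.

strong negative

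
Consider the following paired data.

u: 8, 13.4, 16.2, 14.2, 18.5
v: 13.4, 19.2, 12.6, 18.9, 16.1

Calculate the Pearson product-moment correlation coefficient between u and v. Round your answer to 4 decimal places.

0.1514

n = 5, Σu = 70.3, Σv = 80.2, Σu² = 1049.89, Σv² = 1323.38, Σuv = 1134.83
nΣuv − ΣuΣv = 5674.15 − 5638.06 = 36.09
nΣu² − (Σu)² = 5249.45 − 4942.09 = 307.36; nΣv² − (Σv)² = 6616.9 − 6432.04 = 184.86
r = 36.09 / √(307.36 × 184.86) = 36.09 / 238.3665 ≈ 0.1514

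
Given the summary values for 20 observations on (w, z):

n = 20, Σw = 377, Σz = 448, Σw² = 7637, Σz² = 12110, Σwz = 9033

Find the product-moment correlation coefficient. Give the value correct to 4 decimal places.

0.5606

r = (nΣwz − ΣwΣz) / √[(nΣw² − (Σw)²)(nΣz² − (Σz)²)]
Numerator: 20×9033 − 377×448 = 11764
Denominator: √[(152740 − 142129)(242200 − 200704)] = √[10611 × 41496] = 20983.6616
r = 11764 / 20983.6616 ≈ 0.5606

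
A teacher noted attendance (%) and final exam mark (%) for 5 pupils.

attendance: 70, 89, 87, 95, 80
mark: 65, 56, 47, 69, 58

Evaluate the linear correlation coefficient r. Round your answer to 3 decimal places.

n = 5, Σx = 421, Σy = 295, Σx² = 35815, Σy² = 17695, Σxy = 24818
nΣxy − ΣxΣy = 124090 − 124195 = -105
nΣx² − (Σx)² = 179075 − 177241 = 1834; nΣy² − (Σy)² = 88475 − 87025 = 1450
r = -105 / √(1834 × 1450) = -105 / 1630.7360 ≈ -0.064

-0.064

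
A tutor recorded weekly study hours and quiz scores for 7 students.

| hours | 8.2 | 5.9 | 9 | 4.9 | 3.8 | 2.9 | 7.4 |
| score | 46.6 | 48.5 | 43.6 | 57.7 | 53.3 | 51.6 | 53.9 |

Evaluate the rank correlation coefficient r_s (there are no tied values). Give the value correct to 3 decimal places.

Rank hours: 6, 4, 7, 3, 2, 1, 5
Rank score: 2, 3, 1, 7, 5, 4, 6
d = rank(hours) − rank(score): 4, 1, 6, -4, -3, -3, -1; Σd² = 88
ρ = 1 − 6Σd² / [n(n²−1)] = 1 − 6×88 / (7×48) = 1 − 528/336 ≈ -0.571

-0.571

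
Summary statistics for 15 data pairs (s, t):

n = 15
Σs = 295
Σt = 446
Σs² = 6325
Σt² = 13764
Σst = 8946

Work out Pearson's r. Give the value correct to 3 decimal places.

0.340

r = (nΣst − ΣsΣt) / √[(nΣs² − (Σs)²)(nΣt² − (Σt)²)]
Numerator: 15×8946 − 295×446 = 2620
Denominator: √[(94875 − 87025)(206460 − 198916)] = √[7850 × 7544] = 7695.4792
r = 2620 / 7695.4792 ≈ 0.340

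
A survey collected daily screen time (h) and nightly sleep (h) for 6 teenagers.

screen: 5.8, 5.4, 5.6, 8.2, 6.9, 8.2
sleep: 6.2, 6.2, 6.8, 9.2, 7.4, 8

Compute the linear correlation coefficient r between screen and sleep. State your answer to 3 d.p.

n = 6, Σx = 40.1, Σy = 43.8, Σx² = 276.25, Σy² = 326.52, Σxy = 299.62
nΣxy − ΣxΣy = 1797.72 − 1756.38 = 41.34
nΣx² − (Σx)² = 1657.5 − 1608.01 = 49.49; nΣy² − (Σy)² = 1959.12 − 1918.44 = 40.68
r = 41.34 / √(49.49 × 40.68) = 41.34 / 44.8693 ≈ 0.921

0.921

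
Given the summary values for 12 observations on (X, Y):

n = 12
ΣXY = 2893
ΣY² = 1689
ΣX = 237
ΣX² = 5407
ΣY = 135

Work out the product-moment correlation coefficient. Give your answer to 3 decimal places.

0.645

r = (nΣXY − ΣXΣY) / √[(nΣX² − (ΣX)²)(nΣY² − (ΣY)²)]
Numerator: 12×2893 − 237×135 = 2721
Denominator: √[(64884 − 56169)(20268 − 18225)] = √[8715 × 2043] = 4219.5669
r = 2721 / 4219.5669 ≈ 0.645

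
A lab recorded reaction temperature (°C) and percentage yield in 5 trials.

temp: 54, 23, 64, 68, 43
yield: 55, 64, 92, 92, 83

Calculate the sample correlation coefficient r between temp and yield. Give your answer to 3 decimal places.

n = 5, Σx = 252, Σy = 386, Σx² = 14014, Σy² = 30938, Σxy = 20155
nΣxy − ΣxΣy = 100775 − 97272 = 3503
nΣx² − (Σx)² = 70070 − 63504 = 6566; nΣy² − (Σy)² = 154690 − 148996 = 5694
r = 3503 / √(6566 × 5694) = 3503 / 6114.4750 ≈ 0.573

0.573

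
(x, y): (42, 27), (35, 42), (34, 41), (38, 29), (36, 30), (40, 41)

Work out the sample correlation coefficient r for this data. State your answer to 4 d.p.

n = 6, Σx = 225, Σy = 210, Σx² = 8485, Σy² = 7596, Σxy = 7820
nΣxy − ΣxΣy = 46920 − 47250 = -330
nΣx² − (Σx)² = 50910 − 50625 = 285; nΣy² − (Σy)² = 45576 − 44100 = 1476
r = -330 / √(285 × 1476) = -330 / 648.5831 ≈ -0.5088

-0.5088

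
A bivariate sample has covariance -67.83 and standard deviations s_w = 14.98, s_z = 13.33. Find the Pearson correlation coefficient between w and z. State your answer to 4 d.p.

-0.3397

r = Cov(w,z) / (s_w · s_z) = -67.83 / (14.98 × 13.33)
  = -67.83 / 199.6834 ≈ -0.3397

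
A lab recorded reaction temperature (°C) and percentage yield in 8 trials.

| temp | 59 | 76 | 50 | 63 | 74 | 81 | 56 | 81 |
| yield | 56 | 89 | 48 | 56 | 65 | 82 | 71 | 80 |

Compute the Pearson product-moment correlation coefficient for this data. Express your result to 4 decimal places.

n = 8, Σx = 540, Σy = 547, Σx² = 37460, Σy² = 38887, Σxy = 37904
nΣxy − ΣxΣy = 303232 − 295380 = 7852
nΣx² − (Σx)² = 299680 − 291600 = 8080; nΣy² − (Σy)² = 311096 − 299209 = 11887
r = 7852 / √(8080 × 11887) = 7852 / 9800.3551 ≈ 0.8012

0.8012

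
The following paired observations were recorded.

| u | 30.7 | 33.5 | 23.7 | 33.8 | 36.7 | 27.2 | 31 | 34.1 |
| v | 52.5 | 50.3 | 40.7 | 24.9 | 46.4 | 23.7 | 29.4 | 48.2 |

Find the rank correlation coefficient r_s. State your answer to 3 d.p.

Rank u: 3, 5, 1, 6, 8, 2, 4, 7
Rank v: 8, 7, 4, 2, 5, 1, 3, 6
d = rank(u) − rank(v): -5, -2, -3, 4, 3, 1, 1, 1; Σd² = 66
ρ = 1 − 6Σd² / [n(n²−1)] = 1 − 6×66 / (8×63) = 1 − 396/504 ≈ 0.214

0.214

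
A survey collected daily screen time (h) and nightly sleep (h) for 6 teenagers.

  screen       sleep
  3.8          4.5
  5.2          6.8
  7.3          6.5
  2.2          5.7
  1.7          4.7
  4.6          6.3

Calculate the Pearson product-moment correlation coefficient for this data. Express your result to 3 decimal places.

n = 6, Σx = 24.8, Σy = 34.5, Σx² = 123.66, Σy² = 203.01, Σxy = 149.42
nΣxy − ΣxΣy = 896.52 − 855.6 = 40.92
nΣx² − (Σx)² = 741.96 − 615.04 = 126.92; nΣy² − (Σy)² = 1218.06 − 1190.25 = 27.81
r = 40.92 / √(126.92 × 27.81) = 40.92 / 59.4108 ≈ 0.689

0.689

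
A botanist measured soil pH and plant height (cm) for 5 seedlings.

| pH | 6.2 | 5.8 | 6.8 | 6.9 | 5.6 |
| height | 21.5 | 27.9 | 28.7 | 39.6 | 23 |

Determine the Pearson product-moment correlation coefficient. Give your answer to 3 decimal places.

n = 5, Σx = 31.3, Σy = 140.7, Σx² = 197.29, Σy² = 4161.51, Σxy = 892.32
nΣxy − ΣxΣy = 4461.6 − 4403.91 = 57.69
nΣx² − (Σx)² = 986.45 − 979.69 = 6.76; nΣy² − (Σy)² = 20807.55 − 19796.49 = 1011.06
r = 57.69 / √(6.76 × 1011.06) = 57.69 / 82.6726 ≈ 0.698

0.698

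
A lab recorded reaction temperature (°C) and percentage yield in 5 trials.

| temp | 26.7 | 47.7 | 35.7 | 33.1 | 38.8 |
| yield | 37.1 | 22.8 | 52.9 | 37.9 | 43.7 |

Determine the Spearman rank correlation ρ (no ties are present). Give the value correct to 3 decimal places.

Rank temp: 1, 5, 3, 2, 4
Rank yield: 2, 1, 5, 3, 4
d = rank(temp) − rank(yield): -1, 4, -2, -1, 0; Σd² = 22
ρ = 1 − 6Σd² / [n(n²−1)] = 1 − 6×22 / (5×24) = 1 − 132/120 ≈ -0.100

-0.100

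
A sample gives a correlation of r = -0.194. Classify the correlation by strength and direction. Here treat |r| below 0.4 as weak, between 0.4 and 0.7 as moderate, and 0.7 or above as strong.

r = -0.194 < 0 so the relationship is negative.
|r| = 0.194, which falls in the weak range.

weak negative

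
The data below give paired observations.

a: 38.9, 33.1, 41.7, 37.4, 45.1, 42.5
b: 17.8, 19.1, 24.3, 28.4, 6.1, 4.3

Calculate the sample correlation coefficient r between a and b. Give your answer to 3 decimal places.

n = 6, Σa = 238.7, Σb = 100, Σa² = 9586.73, Σb² = 2134.4, Σab = 3857.96
nΣab − ΣaΣb = 23147.76 − 23870 = -722.24
nΣa² − (Σa)² = 57520.38 − 56977.69 = 542.69; nΣb² − (Σb)² = 12806.4 − 10000 = 2806.4
r = -722.24 / √(542.69 × 2806.4) = -722.24 / 1234.1010 ≈ -0.585

-0.585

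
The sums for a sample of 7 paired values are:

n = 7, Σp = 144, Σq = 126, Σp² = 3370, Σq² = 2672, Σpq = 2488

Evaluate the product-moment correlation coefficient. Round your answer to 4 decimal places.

r = (nΣpq − ΣpΣq) / √[(nΣp² − (Σp)²)(nΣq² − (Σq)²)]
Numerator: 7×2488 − 144×126 = -728
Denominator: √[(23590 − 20736)(18704 − 15876)] = √[2854 × 2828] = 2840.9703
r = -728 / 2840.9703 ≈ -0.2563

-0.2563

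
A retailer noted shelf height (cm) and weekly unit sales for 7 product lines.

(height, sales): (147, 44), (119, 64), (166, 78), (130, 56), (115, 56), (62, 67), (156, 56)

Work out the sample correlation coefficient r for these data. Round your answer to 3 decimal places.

n = 7, Σx = 895, Σy = 421, Σx² = 121631, Σy² = 26013, Σxy = 53642
nΣxy − ΣxΣy = 375494 − 376795 = -1301
nΣx² − (Σx)² = 851417 − 801025 = 50392; nΣy² − (Σy)² = 182091 − 177241 = 4850
r = -1301 / √(50392 × 4850) = -1301 / 15633.3362 ≈ -0.083

-0.083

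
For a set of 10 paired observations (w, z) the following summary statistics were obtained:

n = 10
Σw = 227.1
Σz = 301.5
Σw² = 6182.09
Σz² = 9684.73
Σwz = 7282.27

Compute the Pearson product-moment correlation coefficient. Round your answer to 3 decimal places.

r = (nΣwz − ΣwΣz) / √[(nΣw² − (Σw)²)(nΣz² − (Σz)²)]
Numerator: 10×7282.27 − 227.1×301.5 = 4352.05
Denominator: √[(61820.9 − 51574.41)(96847.3 − 90902.25)] = √[10246.49 × 5945.05] = 7804.8636
r = 4352.05 / 7804.8636 ≈ 0.558

0.558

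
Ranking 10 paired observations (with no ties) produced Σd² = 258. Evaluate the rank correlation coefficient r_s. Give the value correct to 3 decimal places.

ρ = 1 − 6Σd² / [n(n²−1)] = 1 − 6×258 / (10×99)
  = 1 − 1548/990 = 1 − 1.5636 ≈ -0.564

-0.564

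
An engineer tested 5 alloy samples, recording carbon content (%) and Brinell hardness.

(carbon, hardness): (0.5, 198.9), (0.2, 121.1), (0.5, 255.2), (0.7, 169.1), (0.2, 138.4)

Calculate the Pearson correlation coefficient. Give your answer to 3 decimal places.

n = 5, Σx = 2.1, Σy = 882.7, Σx² = 1.07, Σy² = 167102.83, Σxy = 397.32
nΣxy − ΣxΣy = 1986.6 − 1853.67 = 132.93
nΣx² − (Σx)² = 5.35 − 4.41 = 0.94; nΣy² − (Σy)² = 835514.15 − 779159.29 = 56354.86
r = 132.93 / √(0.94 × 56354.86) = 132.93 / 230.1599 ≈ 0.578

0.578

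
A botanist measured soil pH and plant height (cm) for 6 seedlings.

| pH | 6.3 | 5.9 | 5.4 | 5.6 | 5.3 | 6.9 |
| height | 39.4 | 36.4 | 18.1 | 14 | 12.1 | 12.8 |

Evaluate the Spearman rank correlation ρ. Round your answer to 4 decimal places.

Rank pH: 5, 4, 2, 3, 1, 6
Rank height: 6, 5, 4, 3, 1, 2
d = rank(pH) − rank(height): -1, -1, -2, 0, 0, 4; Σd² = 22
ρ = 1 − 6Σd² / [n(n²−1)] = 1 − 6×22 / (6×35) = 1 − 132/210 ≈ 0.3714

0.3714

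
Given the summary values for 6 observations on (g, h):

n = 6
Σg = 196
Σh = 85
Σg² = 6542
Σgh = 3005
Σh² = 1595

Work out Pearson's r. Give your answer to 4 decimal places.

0.9785

r = (nΣgh − ΣgΣh) / √[(nΣg² − (Σg)²)(nΣh² − (Σh)²)]
Numerator: 6×3005 − 196×85 = 1370
Denominator: √[(39252 − 38416)(9570 − 7225)] = √[836 × 2345] = 1400.1500
r = 1370 / 1400.1500 ≈ 0.9785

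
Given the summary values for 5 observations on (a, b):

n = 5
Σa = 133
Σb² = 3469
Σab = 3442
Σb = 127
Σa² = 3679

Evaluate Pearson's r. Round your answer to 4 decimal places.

r = (nΣab − ΣaΣb) / √[(nΣa² − (Σa)²)(nΣb² − (Σb)²)]
Numerator: 5×3442 − 133×127 = 319
Denominator: √[(18395 − 17689)(17345 − 16129)] = √[706 × 1216] = 926.5506
r = 319 / 926.5506 ≈ 0.3443

0.3443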